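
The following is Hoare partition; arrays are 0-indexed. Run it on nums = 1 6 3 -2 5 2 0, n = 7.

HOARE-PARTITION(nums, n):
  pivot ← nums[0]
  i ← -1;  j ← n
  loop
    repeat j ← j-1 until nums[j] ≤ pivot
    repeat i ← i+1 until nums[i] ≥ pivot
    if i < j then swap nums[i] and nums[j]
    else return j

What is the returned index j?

1

pivot=1
j stops at 6 (0), i stops at 0 (1); swap ⇒ 0 6 3 -2 5 2 1
j stops at 3 (-2), i stops at 1 (6); swap ⇒ 0 -2 3 6 5 2 1
j stops at 1, i stops at 2; i≥j ⇒ return 1. nums=0 -2 3 6 5 2 1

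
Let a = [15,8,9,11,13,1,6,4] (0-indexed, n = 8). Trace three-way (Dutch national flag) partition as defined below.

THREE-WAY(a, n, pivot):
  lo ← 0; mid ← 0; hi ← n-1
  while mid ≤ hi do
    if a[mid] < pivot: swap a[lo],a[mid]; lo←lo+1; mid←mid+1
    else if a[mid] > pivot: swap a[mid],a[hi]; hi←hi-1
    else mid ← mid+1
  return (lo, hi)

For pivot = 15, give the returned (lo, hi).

(7, 7)

lo=0 mid=0 hi=7
15=15: mid=1
8<15: swap(0,1), lo=1 mid=2 ⇒ [8,15,9,11,13,1,6,4]
9<15: swap(1,2), lo=2 mid=3 ⇒ [8,9,15,11,13,1,6,4]
11<15: swap(2,3), lo=3 mid=4 ⇒ [8,9,11,15,13,1,6,4]
13<15: swap(3,4), lo=4 mid=5 ⇒ [8,9,11,13,15,1,6,4]
1<15: swap(4,5), lo=5 mid=6 ⇒ [8,9,11,13,1,15,6,4]
6<15: swap(5,6), lo=6 mid=7 ⇒ [8,9,11,13,1,6,15,4]
4<15: swap(6,7), lo=7 mid=8 ⇒ [8,9,11,13,1,6,4,15]
done. lo=7 hi=7; a=[8,9,11,13,1,6,4,15]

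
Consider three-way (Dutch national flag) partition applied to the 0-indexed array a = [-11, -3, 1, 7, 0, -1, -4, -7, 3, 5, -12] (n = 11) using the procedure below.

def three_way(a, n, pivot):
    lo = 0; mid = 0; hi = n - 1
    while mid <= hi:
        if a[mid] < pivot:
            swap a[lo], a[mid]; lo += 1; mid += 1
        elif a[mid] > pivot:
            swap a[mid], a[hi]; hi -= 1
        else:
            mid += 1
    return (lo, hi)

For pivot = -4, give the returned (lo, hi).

lo=0 mid=0 hi=10
-11<-4: swap(0,0), lo=1 mid=1 ⇒ [-11, -3, 1, 7, 0, -1, -4, -7, 3, 5, -12]
-3>-4: swap(1,10), hi=9 ⇒ [-11, -12, 1, 7, 0, -1, -4, -7, 3, 5, -3]
-12<-4: swap(1,1), lo=2 mid=2 ⇒ [-11, -12, 1, 7, 0, -1, -4, -7, 3, 5, -3]
1>-4: swap(2,9), hi=8 ⇒ [-11, -12, 5, 7, 0, -1, -4, -7, 3, 1, -3]
5>-4: swap(2,8), hi=7 ⇒ [-11, -12, 3, 7, 0, -1, -4, -7, 5, 1, -3]
3>-4: swap(2,7), hi=6 ⇒ [-11, -12, -7, 7, 0, -1, -4, 3, 5, 1, -3]
-7<-4: swap(2,2), lo=3 mid=3 ⇒ [-11, -12, -7, 7, 0, -1, -4, 3, 5, 1, -3]
7>-4: swap(3,6), hi=5 ⇒ [-11, -12, -7, -4, 0, -1, 7, 3, 5, 1, -3]
-4=-4: mid=4
0>-4: swap(4,5), hi=4 ⇒ [-11, -12, -7, -4, -1, 0, 7, 3, 5, 1, -3]
-1>-4: swap(4,4), hi=3 ⇒ [-11, -12, -7, -4, -1, 0, 7, 3, 5, 1, -3]
done. lo=3 hi=3; a=[-11, -12, -7, -4, -1, 0, 7, 3, 5, 1, -3]

(3, 3)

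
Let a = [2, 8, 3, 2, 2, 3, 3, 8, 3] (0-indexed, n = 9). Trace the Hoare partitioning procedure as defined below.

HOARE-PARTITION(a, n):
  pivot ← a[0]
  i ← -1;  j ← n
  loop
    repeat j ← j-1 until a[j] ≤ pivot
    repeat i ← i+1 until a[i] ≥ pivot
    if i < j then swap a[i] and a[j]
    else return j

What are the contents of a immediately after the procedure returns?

[2, 2, 3, 8, 2, 3, 3, 8, 3]

pivot=2
j stops at 4 (2), i stops at 0 (2); swap ⇒ [2, 8, 3, 2, 2, 3, 3, 8, 3]
j stops at 3 (2), i stops at 1 (8); swap ⇒ [2, 2, 3, 8, 2, 3, 3, 8, 3]
j stops at 1, i stops at 2; i≥j ⇒ return 1. a=[2, 2, 3, 8, 2, 3, 3, 8, 3]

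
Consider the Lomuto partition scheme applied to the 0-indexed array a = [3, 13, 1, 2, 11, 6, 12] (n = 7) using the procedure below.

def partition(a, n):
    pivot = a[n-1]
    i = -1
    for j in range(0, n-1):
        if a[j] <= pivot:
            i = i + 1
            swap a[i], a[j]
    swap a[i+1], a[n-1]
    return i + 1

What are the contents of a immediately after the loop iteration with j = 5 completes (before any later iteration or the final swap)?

[3, 1, 2, 11, 6, 13, 12]

pivot=12, i=-1
j=0: 3≤12, i=0, swap(0,0) ⇒ [3, 13, 1, 2, 11, 6, 12]
j=1: 13>12, skip
j=2: 1≤12, i=1, swap(1,2) ⇒ [3, 1, 13, 2, 11, 6, 12]
j=3: 2≤12, i=2, swap(2,3) ⇒ [3, 1, 2, 13, 11, 6, 12]
j=4: 11≤12, i=3, swap(3,4) ⇒ [3, 1, 2, 11, 13, 6, 12]
j=5: 6≤12, i=4, swap(4,5) ⇒ [3, 1, 2, 11, 6, 13, 12]
(after j=5) a = [3, 1, 2, 11, 6, 13, 12]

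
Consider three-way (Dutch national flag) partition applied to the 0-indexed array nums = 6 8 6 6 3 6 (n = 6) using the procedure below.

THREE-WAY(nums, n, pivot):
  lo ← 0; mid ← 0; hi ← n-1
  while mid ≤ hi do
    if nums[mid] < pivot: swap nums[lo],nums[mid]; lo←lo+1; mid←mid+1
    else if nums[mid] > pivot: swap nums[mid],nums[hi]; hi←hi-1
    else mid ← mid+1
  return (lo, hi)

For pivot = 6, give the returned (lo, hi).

(1, 4)

pivot = 6; lo=0, mid=0, hi=5
nums[mid]=6=6: mid=1
nums[mid]=8>6: swap nums[1],nums[5]; hi=4 → 6 6 6 6 3 8
nums[mid]=6=6: mid=2
nums[mid]=6=6: mid=3
nums[mid]=6=6: mid=4
nums[mid]=3<6: swap nums[0],nums[4]; lo=1,mid=5 → 3 6 6 6 6 8
end: lo=1, hi=4; nums = 3 6 6 6 6 8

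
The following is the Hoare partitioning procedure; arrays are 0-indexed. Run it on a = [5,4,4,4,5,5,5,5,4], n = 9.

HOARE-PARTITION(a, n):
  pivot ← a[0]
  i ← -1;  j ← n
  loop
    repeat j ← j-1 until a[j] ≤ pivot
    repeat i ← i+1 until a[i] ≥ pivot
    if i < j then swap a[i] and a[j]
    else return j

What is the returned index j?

pivot=5
j stops at 8 (4), i stops at 0 (5); swap ⇒ [4,4,4,4,5,5,5,5,5]
j stops at 7 (5), i stops at 4 (5); swap ⇒ [4,4,4,4,5,5,5,5,5]
j stops at 6 (5), i stops at 5 (5); swap ⇒ [4,4,4,4,5,5,5,5,5]
j stops at 5, i stops at 6; i≥j ⇒ return 5. a=[4,4,4,4,5,5,5,5,5]

5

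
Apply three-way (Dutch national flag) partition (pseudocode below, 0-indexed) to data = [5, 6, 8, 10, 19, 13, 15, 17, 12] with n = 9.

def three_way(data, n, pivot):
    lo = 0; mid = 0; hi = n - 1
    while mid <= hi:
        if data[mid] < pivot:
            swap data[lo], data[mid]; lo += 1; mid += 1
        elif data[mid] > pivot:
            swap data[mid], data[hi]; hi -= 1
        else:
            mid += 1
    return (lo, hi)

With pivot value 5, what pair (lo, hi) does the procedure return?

lo=0 mid=0 hi=8
5=5: mid=1
6>5: swap(1,8), hi=7 ⇒ [5, 12, 8, 10, 19, 13, 15, 17, 6]
12>5: swap(1,7), hi=6 ⇒ [5, 17, 8, 10, 19, 13, 15, 12, 6]
17>5: swap(1,6), hi=5 ⇒ [5, 15, 8, 10, 19, 13, 17, 12, 6]
15>5: swap(1,5), hi=4 ⇒ [5, 13, 8, 10, 19, 15, 17, 12, 6]
13>5: swap(1,4), hi=3 ⇒ [5, 19, 8, 10, 13, 15, 17, 12, 6]
19>5: swap(1,3), hi=2 ⇒ [5, 10, 8, 19, 13, 15, 17, 12, 6]
10>5: swap(1,2), hi=1 ⇒ [5, 8, 10, 19, 13, 15, 17, 12, 6]
8>5: swap(1,1), hi=0 ⇒ [5, 8, 10, 19, 13, 15, 17, 12, 6]
done. lo=0 hi=0; data=[5, 8, 10, 19, 13, 15, 17, 12, 6]

(0, 0)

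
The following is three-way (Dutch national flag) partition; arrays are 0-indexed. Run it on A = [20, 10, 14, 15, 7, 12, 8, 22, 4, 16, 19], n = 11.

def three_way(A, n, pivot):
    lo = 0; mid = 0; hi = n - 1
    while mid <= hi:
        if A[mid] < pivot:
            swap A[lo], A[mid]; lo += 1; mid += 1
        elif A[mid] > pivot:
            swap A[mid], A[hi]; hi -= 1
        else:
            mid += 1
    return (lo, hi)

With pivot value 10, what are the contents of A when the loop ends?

pivot = 10; lo=0, mid=0, hi=10
A[mid]=20>10: swap A[0],A[10]; hi=9 → [19, 10, 14, 15, 7, 12, 8, 22, 4, 16, 20]
A[mid]=19>10: swap A[0],A[9]; hi=8 → [16, 10, 14, 15, 7, 12, 8, 22, 4, 19, 20]
A[mid]=16>10: swap A[0],A[8]; hi=7 → [4, 10, 14, 15, 7, 12, 8, 22, 16, 19, 20]
A[mid]=4<10: swap A[0],A[0]; lo=1,mid=1 → [4, 10, 14, 15, 7, 12, 8, 22, 16, 19, 20]
A[mid]=10=10: mid=2
A[mid]=14>10: swap A[2],A[7]; hi=6 → [4, 10, 22, 15, 7, 12, 8, 14, 16, 19, 20]
A[mid]=22>10: swap A[2],A[6]; hi=5 → [4, 10, 8, 15, 7, 12, 22, 14, 16, 19, 20]
A[mid]=8<10: swap A[1],A[2]; lo=2,mid=3 → [4, 8, 10, 15, 7, 12, 22, 14, 16, 19, 20]
A[mid]=15>10: swap A[3],A[5]; hi=4 → [4, 8, 10, 12, 7, 15, 22, 14, 16, 19, 20]
A[mid]=12>10: swap A[3],A[4]; hi=3 → [4, 8, 10, 7, 12, 15, 22, 14, 16, 19, 20]
A[mid]=7<10: swap A[2],A[3]; lo=3,mid=4 → [4, 8, 7, 10, 12, 15, 22, 14, 16, 19, 20]
end: lo=3, hi=3; A = [4, 8, 7, 10, 12, 15, 22, 14, 16, 19, 20]

[4, 8, 7, 10, 12, 15, 22, 14, 16, 19, 20]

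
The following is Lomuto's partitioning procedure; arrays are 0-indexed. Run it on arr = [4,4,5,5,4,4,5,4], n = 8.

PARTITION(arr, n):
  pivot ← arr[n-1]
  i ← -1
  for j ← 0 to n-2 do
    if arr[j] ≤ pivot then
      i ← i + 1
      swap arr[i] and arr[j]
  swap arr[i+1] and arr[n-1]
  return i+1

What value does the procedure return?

4

pivot=4, i=-1
j=0: 4≤4, i=0, swap(0,0) ⇒ [4,4,5,5,4,4,5,4]
j=1: 4≤4, i=1, swap(1,1) ⇒ [4,4,5,5,4,4,5,4]
j=2: 5>4, skip
j=3: 5>4, skip
j=4: 4≤4, i=2, swap(2,4) ⇒ [4,4,4,5,5,4,5,4]
j=5: 4≤4, i=3, swap(3,5) ⇒ [4,4,4,4,5,5,5,4]
j=6: 5>4, skip
swap(4,7) ⇒ [4,4,4,4,4,5,5,5]; return 4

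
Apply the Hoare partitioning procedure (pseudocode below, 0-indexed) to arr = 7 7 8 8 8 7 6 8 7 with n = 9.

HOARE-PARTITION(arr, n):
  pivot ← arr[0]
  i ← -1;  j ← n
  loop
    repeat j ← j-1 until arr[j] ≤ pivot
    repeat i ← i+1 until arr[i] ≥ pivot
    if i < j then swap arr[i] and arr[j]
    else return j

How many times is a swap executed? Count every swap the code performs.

pivot = arr[0] = 7; i = -1, j = 9
j→8 (arr[8]=7≤7), i→0 (arr[0]=7≥7); i<j, swap → 7 7 8 8 8 7 6 8 7
j→6 (arr[6]=6≤7), i→1 (arr[1]=7≥7); i<j, swap → 7 6 8 8 8 7 7 8 7
j→5 (arr[5]=7≤7), i→2 (arr[2]=8≥7); i<j, swap → 7 6 7 8 8 8 7 8 7
j→2, i→3; i≥j, return j=2. arr = 7 6 7 8 8 8 7 8 7

3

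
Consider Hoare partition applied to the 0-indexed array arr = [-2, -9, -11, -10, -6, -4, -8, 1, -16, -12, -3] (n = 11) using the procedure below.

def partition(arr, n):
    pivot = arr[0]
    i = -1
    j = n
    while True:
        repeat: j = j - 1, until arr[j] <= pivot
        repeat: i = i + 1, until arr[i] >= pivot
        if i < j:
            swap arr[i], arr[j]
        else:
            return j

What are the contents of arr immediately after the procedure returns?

pivot = arr[0] = -2; i = -1, j = 11
j→10 (arr[10]=-3≤-2), i→0 (arr[0]=-2≥-2); i<j, swap → [-3, -9, -11, -10, -6, -4, -8, 1, -16, -12, -2]
j→9 (arr[9]=-12≤-2), i→7 (arr[7]=1≥-2); i<j, swap → [-3, -9, -11, -10, -6, -4, -8, -12, -16, 1, -2]
j→8, i→9; i≥j, return j=8. arr = [-3, -9, -11, -10, -6, -4, -8, -12, -16, 1, -2]

[-3, -9, -11, -10, -6, -4, -8, -12, -16, 1, -2]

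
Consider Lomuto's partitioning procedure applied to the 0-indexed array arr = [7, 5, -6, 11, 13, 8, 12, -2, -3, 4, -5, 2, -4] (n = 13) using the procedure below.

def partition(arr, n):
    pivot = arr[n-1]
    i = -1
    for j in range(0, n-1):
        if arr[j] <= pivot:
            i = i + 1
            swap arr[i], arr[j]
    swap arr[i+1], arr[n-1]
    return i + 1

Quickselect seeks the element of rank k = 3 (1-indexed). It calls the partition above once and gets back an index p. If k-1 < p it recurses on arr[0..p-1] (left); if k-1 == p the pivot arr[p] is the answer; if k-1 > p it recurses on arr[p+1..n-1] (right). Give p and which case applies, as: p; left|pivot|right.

pivot=-4, i=-1
j=0: 7>-4, skip
j=1: 5>-4, skip
j=2: -6≤-4, i=0, swap(0,2) ⇒ [-6, 5, 7, 11, 13, 8, 12, -2, -3, 4, -5, 2, -4]
j=3: 11>-4, skip
j=4: 13>-4, skip
j=5: 8>-4, skip
j=6: 12>-4, skip
j=7: -2>-4, skip
j=8: -3>-4, skip
j=9: 4>-4, skip
j=10: -5≤-4, i=1, swap(1,10) ⇒ [-6, -5, 7, 11, 13, 8, 12, -2, -3, 4, 5, 2, -4]
j=11: 2>-4, skip
swap(2,12) ⇒ [-6, -5, -4, 11, 13, 8, 12, -2, -3, 4, 5, 2, 7]; return 2
p = 2; k-1 = 2 == 2 ⇒ pivot

2; pivot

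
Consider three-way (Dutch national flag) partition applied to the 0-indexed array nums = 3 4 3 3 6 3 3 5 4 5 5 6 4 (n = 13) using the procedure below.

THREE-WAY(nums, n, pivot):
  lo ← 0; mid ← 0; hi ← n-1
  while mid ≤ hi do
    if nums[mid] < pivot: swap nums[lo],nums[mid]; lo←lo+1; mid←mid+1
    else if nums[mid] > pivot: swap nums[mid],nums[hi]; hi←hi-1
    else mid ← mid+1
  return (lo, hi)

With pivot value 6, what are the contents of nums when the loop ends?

lo=0 mid=0 hi=12
3<6: swap(0,0), lo=1 mid=1 ⇒ 3 4 3 3 6 3 3 5 4 5 5 6 4
4<6: swap(1,1), lo=2 mid=2 ⇒ 3 4 3 3 6 3 3 5 4 5 5 6 4
3<6: swap(2,2), lo=3 mid=3 ⇒ 3 4 3 3 6 3 3 5 4 5 5 6 4
3<6: swap(3,3), lo=4 mid=4 ⇒ 3 4 3 3 6 3 3 5 4 5 5 6 4
6=6: mid=5
3<6: swap(4,5), lo=5 mid=6 ⇒ 3 4 3 3 3 6 3 5 4 5 5 6 4
3<6: swap(5,6), lo=6 mid=7 ⇒ 3 4 3 3 3 3 6 5 4 5 5 6 4
5<6: swap(6,7), lo=7 mid=8 ⇒ 3 4 3 3 3 3 5 6 4 5 5 6 4
4<6: swap(7,8), lo=8 mid=9 ⇒ 3 4 3 3 3 3 5 4 6 5 5 6 4
5<6: swap(8,9), lo=9 mid=10 ⇒ 3 4 3 3 3 3 5 4 5 6 5 6 4
5<6: swap(9,10), lo=10 mid=11 ⇒ 3 4 3 3 3 3 5 4 5 5 6 6 4
6=6: mid=12
4<6: swap(10,12), lo=11 mid=13 ⇒ 3 4 3 3 3 3 5 4 5 5 4 6 6
done. lo=11 hi=12; nums=3 4 3 3 3 3 5 4 5 5 4 6 6

3 4 3 3 3 3 5 4 5 5 4 6 6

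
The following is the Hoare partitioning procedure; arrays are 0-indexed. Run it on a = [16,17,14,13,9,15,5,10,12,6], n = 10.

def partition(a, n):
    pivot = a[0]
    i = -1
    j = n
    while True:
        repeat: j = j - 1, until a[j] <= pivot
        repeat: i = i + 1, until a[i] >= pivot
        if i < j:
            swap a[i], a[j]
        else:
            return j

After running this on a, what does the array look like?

pivot = a[0] = 16; i = -1, j = 10
j→9 (a[9]=6≤16), i→0 (a[0]=16≥16); i<j, swap → [6,17,14,13,9,15,5,10,12,16]
j→8 (a[8]=12≤16), i→1 (a[1]=17≥16); i<j, swap → [6,12,14,13,9,15,5,10,17,16]
j→7, i→8; i≥j, return j=7. a = [6,12,14,13,9,15,5,10,17,16]

[6,12,14,13,9,15,5,10,17,16]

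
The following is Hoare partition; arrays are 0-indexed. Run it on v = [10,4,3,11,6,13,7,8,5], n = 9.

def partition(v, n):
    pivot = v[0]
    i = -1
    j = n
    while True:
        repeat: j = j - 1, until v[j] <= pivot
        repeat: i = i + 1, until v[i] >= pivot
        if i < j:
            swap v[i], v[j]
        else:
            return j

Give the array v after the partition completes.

[5,4,3,8,6,7,13,11,10]

pivot = v[0] = 10; i = -1, j = 9
j→8 (v[8]=5≤10), i→0 (v[0]=10≥10); i<j, swap → [5,4,3,11,6,13,7,8,10]
j→7 (v[7]=8≤10), i→3 (v[3]=11≥10); i<j, swap → [5,4,3,8,6,13,7,11,10]
j→6 (v[6]=7≤10), i→5 (v[5]=13≥10); i<j, swap → [5,4,3,8,6,7,13,11,10]
j→5, i→6; i≥j, return j=5. v = [5,4,3,8,6,7,13,11,10]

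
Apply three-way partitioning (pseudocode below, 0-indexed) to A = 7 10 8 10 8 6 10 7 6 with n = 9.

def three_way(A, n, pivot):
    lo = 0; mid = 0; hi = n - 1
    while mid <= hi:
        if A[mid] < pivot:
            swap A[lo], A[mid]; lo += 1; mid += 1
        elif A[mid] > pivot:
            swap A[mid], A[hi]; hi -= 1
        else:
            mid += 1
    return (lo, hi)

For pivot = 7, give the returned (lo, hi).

lo=0 mid=0 hi=8
7=7: mid=1
10>7: swap(1,8), hi=7 ⇒ 7 6 8 10 8 6 10 7 10
6<7: swap(0,1), lo=1 mid=2 ⇒ 6 7 8 10 8 6 10 7 10
8>7: swap(2,7), hi=6 ⇒ 6 7 7 10 8 6 10 8 10
7=7: mid=3
10>7: swap(3,6), hi=5 ⇒ 6 7 7 10 8 6 10 8 10
10>7: swap(3,5), hi=4 ⇒ 6 7 7 6 8 10 10 8 10
6<7: swap(1,3), lo=2 mid=4 ⇒ 6 6 7 7 8 10 10 8 10
8>7: swap(4,4), hi=3 ⇒ 6 6 7 7 8 10 10 8 10
done. lo=2 hi=3; A=6 6 7 7 8 10 10 8 10

(2, 3)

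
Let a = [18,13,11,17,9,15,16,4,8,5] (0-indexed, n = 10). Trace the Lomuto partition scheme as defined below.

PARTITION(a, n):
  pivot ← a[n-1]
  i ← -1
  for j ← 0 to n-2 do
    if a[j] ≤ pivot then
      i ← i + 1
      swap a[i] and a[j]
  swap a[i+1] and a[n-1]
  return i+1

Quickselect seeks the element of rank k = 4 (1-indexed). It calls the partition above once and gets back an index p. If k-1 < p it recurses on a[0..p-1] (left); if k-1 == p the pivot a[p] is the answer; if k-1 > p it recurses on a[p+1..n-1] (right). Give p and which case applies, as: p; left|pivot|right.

1; right

pivot = a[9] = 5; i = -1
j=0: a[0]=18 > 5 → no swap
j=1: a[1]=13 > 5 → no swap
j=2: a[2]=11 > 5 → no swap
j=3: a[3]=17 > 5 → no swap
j=4: a[4]=9 > 5 → no swap
j=5: a[5]=15 > 5 → no swap
j=6: a[6]=16 > 5 → no swap
j=7: a[7]=4 ≤ 5 → i=0, swap a[0],a[7] → [4,13,11,17,9,15,16,18,8,5]
j=8: a[8]=8 > 5 → no swap
final swap a[1],a[9] → [4,5,11,17,9,15,16,18,8,13]; return 1
p = 1; k-1 = 3 > 1 ⇒ right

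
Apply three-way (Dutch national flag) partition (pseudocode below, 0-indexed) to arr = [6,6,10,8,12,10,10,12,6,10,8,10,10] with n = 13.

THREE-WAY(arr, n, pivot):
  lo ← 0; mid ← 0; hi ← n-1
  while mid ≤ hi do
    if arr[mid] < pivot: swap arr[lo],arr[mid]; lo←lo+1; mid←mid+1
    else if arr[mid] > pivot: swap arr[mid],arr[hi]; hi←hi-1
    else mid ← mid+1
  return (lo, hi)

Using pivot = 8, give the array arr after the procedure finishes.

[6,6,6,8,8,10,12,10,10,12,10,10,10]

lo=0 mid=0 hi=12
6<8: swap(0,0), lo=1 mid=1 ⇒ [6,6,10,8,12,10,10,12,6,10,8,10,10]
6<8: swap(1,1), lo=2 mid=2 ⇒ [6,6,10,8,12,10,10,12,6,10,8,10,10]
10>8: swap(2,12), hi=11 ⇒ [6,6,10,8,12,10,10,12,6,10,8,10,10]
10>8: swap(2,11), hi=10 ⇒ [6,6,10,8,12,10,10,12,6,10,8,10,10]
10>8: swap(2,10), hi=9 ⇒ [6,6,8,8,12,10,10,12,6,10,10,10,10]
8=8: mid=3
8=8: mid=4
12>8: swap(4,9), hi=8 ⇒ [6,6,8,8,10,10,10,12,6,12,10,10,10]
10>8: swap(4,8), hi=7 ⇒ [6,6,8,8,6,10,10,12,10,12,10,10,10]
6<8: swap(2,4), lo=3 mid=5 ⇒ [6,6,6,8,8,10,10,12,10,12,10,10,10]
10>8: swap(5,7), hi=6 ⇒ [6,6,6,8,8,12,10,10,10,12,10,10,10]
12>8: swap(5,6), hi=5 ⇒ [6,6,6,8,8,10,12,10,10,12,10,10,10]
10>8: swap(5,5), hi=4 ⇒ [6,6,6,8,8,10,12,10,10,12,10,10,10]
done. lo=3 hi=4; arr=[6,6,6,8,8,10,12,10,10,12,10,10,10]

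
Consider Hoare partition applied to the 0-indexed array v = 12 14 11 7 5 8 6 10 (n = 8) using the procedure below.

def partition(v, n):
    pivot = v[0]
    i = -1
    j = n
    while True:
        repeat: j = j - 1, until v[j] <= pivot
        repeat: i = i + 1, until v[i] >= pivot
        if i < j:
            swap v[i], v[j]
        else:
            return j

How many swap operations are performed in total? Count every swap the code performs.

pivot = v[0] = 12; i = -1, j = 8
j→7 (v[7]=10≤12), i→0 (v[0]=12≥12); i<j, swap → 10 14 11 7 5 8 6 12
j→6 (v[6]=6≤12), i→1 (v[1]=14≥12); i<j, swap → 10 6 11 7 5 8 14 12
j→5, i→6; i≥j, return j=5. v = 10 6 11 7 5 8 14 12

2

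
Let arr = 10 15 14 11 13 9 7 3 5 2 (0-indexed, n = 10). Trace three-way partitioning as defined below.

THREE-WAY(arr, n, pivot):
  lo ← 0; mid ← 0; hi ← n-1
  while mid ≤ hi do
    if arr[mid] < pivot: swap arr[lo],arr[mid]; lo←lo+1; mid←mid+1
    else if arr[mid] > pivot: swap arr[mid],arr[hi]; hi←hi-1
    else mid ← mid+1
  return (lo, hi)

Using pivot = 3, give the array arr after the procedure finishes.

lo=0 mid=0 hi=9
10>3: swap(0,9), hi=8 ⇒ 2 15 14 11 13 9 7 3 5 10
2<3: swap(0,0), lo=1 mid=1 ⇒ 2 15 14 11 13 9 7 3 5 10
15>3: swap(1,8), hi=7 ⇒ 2 5 14 11 13 9 7 3 15 10
5>3: swap(1,7), hi=6 ⇒ 2 3 14 11 13 9 7 5 15 10
3=3: mid=2
14>3: swap(2,6), hi=5 ⇒ 2 3 7 11 13 9 14 5 15 10
7>3: swap(2,5), hi=4 ⇒ 2 3 9 11 13 7 14 5 15 10
9>3: swap(2,4), hi=3 ⇒ 2 3 13 11 9 7 14 5 15 10
13>3: swap(2,3), hi=2 ⇒ 2 3 11 13 9 7 14 5 15 10
11>3: swap(2,2), hi=1 ⇒ 2 3 11 13 9 7 14 5 15 10
done. lo=1 hi=1; arr=2 3 11 13 9 7 14 5 15 10

2 3 11 13 9 7 14 5 15 10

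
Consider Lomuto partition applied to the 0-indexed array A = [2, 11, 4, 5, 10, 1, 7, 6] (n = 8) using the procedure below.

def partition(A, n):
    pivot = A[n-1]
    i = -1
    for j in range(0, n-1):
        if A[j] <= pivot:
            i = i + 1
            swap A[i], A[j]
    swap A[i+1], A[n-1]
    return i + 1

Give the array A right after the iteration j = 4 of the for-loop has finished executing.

[2, 4, 5, 11, 10, 1, 7, 6]

pivot = A[7] = 6; i = -1
j=0: A[0]=2 ≤ 6 → i=0, swap A[0],A[0] (no change) → [2, 11, 4, 5, 10, 1, 7, 6]
j=1: A[1]=11 > 6 → no swap
j=2: A[2]=4 ≤ 6 → i=1, swap A[1],A[2] → [2, 4, 11, 5, 10, 1, 7, 6]
j=3: A[3]=5 ≤ 6 → i=2, swap A[2],A[3] → [2, 4, 5, 11, 10, 1, 7, 6]
j=4: A[4]=10 > 6 → no swap
(after j=4) A = [2, 4, 5, 11, 10, 1, 7, 6]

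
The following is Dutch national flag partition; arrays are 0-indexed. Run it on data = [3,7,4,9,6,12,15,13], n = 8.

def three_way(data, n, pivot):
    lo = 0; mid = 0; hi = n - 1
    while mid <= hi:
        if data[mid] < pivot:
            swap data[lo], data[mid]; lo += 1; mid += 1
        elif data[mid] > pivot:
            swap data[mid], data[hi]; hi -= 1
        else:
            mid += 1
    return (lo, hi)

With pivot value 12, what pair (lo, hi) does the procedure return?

(5, 5)

lo=0 mid=0 hi=7
3<12: swap(0,0), lo=1 mid=1 ⇒ [3,7,4,9,6,12,15,13]
7<12: swap(1,1), lo=2 mid=2 ⇒ [3,7,4,9,6,12,15,13]
4<12: swap(2,2), lo=3 mid=3 ⇒ [3,7,4,9,6,12,15,13]
9<12: swap(3,3), lo=4 mid=4 ⇒ [3,7,4,9,6,12,15,13]
6<12: swap(4,4), lo=5 mid=5 ⇒ [3,7,4,9,6,12,15,13]
12=12: mid=6
15>12: swap(6,7), hi=6 ⇒ [3,7,4,9,6,12,13,15]
13>12: swap(6,6), hi=5 ⇒ [3,7,4,9,6,12,13,15]
done. lo=5 hi=5; data=[3,7,4,9,6,12,13,15]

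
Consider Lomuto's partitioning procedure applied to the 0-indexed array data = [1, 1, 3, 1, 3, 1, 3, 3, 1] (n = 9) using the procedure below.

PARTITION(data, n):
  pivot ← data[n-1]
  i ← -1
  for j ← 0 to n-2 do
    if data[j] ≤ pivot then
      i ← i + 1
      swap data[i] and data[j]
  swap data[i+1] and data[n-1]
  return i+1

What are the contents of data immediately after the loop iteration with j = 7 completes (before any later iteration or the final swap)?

pivot = data[8] = 1; i = -1
j=0: data[0]=1 ≤ 1 → i=0, swap data[0],data[0] (no change) → [1, 1, 3, 1, 3, 1, 3, 3, 1]
j=1: data[1]=1 ≤ 1 → i=1, swap data[1],data[1] (no change) → [1, 1, 3, 1, 3, 1, 3, 3, 1]
j=2: data[2]=3 > 1 → no swap
j=3: data[3]=1 ≤ 1 → i=2, swap data[2],data[3] → [1, 1, 1, 3, 3, 1, 3, 3, 1]
j=4: data[4]=3 > 1 → no swap
j=5: data[5]=1 ≤ 1 → i=3, swap data[3],data[5] → [1, 1, 1, 1, 3, 3, 3, 3, 1]
j=6: data[6]=3 > 1 → no swap
j=7: data[7]=3 > 1 → no swap
(after j=7) data = [1, 1, 1, 1, 3, 3, 3, 3, 1]

[1, 1, 1, 1, 3, 3, 3, 3, 1]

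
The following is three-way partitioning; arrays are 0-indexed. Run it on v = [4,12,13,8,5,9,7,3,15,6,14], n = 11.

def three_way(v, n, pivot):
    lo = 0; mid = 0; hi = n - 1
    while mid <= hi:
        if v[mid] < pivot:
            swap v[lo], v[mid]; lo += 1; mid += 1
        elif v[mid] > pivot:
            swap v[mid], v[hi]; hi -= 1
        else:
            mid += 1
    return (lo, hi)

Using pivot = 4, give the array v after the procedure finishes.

lo=0 mid=0 hi=10
4=4: mid=1
12>4: swap(1,10), hi=9 ⇒ [4,14,13,8,5,9,7,3,15,6,12]
14>4: swap(1,9), hi=8 ⇒ [4,6,13,8,5,9,7,3,15,14,12]
6>4: swap(1,8), hi=7 ⇒ [4,15,13,8,5,9,7,3,6,14,12]
15>4: swap(1,7), hi=6 ⇒ [4,3,13,8,5,9,7,15,6,14,12]
3<4: swap(0,1), lo=1 mid=2 ⇒ [3,4,13,8,5,9,7,15,6,14,12]
13>4: swap(2,6), hi=5 ⇒ [3,4,7,8,5,9,13,15,6,14,12]
7>4: swap(2,5), hi=4 ⇒ [3,4,9,8,5,7,13,15,6,14,12]
9>4: swap(2,4), hi=3 ⇒ [3,4,5,8,9,7,13,15,6,14,12]
5>4: swap(2,3), hi=2 ⇒ [3,4,8,5,9,7,13,15,6,14,12]
8>4: swap(2,2), hi=1 ⇒ [3,4,8,5,9,7,13,15,6,14,12]
done. lo=1 hi=1; v=[3,4,8,5,9,7,13,15,6,14,12]

[3,4,8,5,9,7,13,15,6,14,12]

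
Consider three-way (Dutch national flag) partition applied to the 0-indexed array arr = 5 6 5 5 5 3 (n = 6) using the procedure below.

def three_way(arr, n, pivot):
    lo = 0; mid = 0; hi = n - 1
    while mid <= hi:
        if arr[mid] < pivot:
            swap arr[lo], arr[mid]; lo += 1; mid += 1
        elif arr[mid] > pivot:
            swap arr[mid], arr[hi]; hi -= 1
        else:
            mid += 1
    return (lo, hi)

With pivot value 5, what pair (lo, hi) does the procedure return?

(1, 4)

lo=0 mid=0 hi=5
5=5: mid=1
6>5: swap(1,5), hi=4 ⇒ 5 3 5 5 5 6
3<5: swap(0,1), lo=1 mid=2 ⇒ 3 5 5 5 5 6
5=5: mid=3
5=5: mid=4
5=5: mid=5
done. lo=1 hi=4; arr=3 5 5 5 5 6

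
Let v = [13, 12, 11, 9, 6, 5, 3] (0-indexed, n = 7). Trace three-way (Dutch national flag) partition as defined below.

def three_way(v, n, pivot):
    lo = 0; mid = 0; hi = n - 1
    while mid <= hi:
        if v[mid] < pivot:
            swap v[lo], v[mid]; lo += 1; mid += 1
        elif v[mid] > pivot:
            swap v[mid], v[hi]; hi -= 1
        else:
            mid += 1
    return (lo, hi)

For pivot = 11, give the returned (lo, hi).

(4, 4)

pivot = 11; lo=0, mid=0, hi=6
v[mid]=13>11: swap v[0],v[6]; hi=5 → [3, 12, 11, 9, 6, 5, 13]
v[mid]=3<11: swap v[0],v[0]; lo=1,mid=1 → [3, 12, 11, 9, 6, 5, 13]
v[mid]=12>11: swap v[1],v[5]; hi=4 → [3, 5, 11, 9, 6, 12, 13]
v[mid]=5<11: swap v[1],v[1]; lo=2,mid=2 → [3, 5, 11, 9, 6, 12, 13]
v[mid]=11=11: mid=3
v[mid]=9<11: swap v[2],v[3]; lo=3,mid=4 → [3, 5, 9, 11, 6, 12, 13]
v[mid]=6<11: swap v[3],v[4]; lo=4,mid=5 → [3, 5, 9, 6, 11, 12, 13]
end: lo=4, hi=4; v = [3, 5, 9, 6, 11, 12, 13]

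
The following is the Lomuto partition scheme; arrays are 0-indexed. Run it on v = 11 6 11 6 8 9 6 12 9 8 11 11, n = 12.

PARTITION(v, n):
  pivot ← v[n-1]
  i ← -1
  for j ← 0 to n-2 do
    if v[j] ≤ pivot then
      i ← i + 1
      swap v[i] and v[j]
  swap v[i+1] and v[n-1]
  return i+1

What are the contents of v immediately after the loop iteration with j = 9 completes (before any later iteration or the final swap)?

pivot = v[11] = 11; i = -1
j=0: v[0]=11 ≤ 11 → i=0, swap v[0],v[0] (no change) → 11 6 11 6 8 9 6 12 9 8 11 11
j=1: v[1]=6 ≤ 11 → i=1, swap v[1],v[1] (no change) → 11 6 11 6 8 9 6 12 9 8 11 11
j=2: v[2]=11 ≤ 11 → i=2, swap v[2],v[2] (no change) → 11 6 11 6 8 9 6 12 9 8 11 11
j=3: v[3]=6 ≤ 11 → i=3, swap v[3],v[3] (no change) → 11 6 11 6 8 9 6 12 9 8 11 11
j=4: v[4]=8 ≤ 11 → i=4, swap v[4],v[4] (no change) → 11 6 11 6 8 9 6 12 9 8 11 11
j=5: v[5]=9 ≤ 11 → i=5, swap v[5],v[5] (no change) → 11 6 11 6 8 9 6 12 9 8 11 11
j=6: v[6]=6 ≤ 11 → i=6, swap v[6],v[6] (no change) → 11 6 11 6 8 9 6 12 9 8 11 11
j=7: v[7]=12 > 11 → no swap
j=8: v[8]=9 ≤ 11 → i=7, swap v[7],v[8] → 11 6 11 6 8 9 6 9 12 8 11 11
j=9: v[9]=8 ≤ 11 → i=8, swap v[8],v[9] → 11 6 11 6 8 9 6 9 8 12 11 11
(after j=9) v = 11 6 11 6 8 9 6 9 8 12 11 11

11 6 11 6 8 9 6 9 8 12 11 11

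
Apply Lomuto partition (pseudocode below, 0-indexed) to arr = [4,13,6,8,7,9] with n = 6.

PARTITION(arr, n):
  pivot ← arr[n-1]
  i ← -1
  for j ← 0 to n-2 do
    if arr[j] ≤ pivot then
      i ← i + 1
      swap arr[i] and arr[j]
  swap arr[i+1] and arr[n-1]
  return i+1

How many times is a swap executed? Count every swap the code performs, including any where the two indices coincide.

5

pivot = arr[5] = 9; i = -1
j=0: arr[0]=4 ≤ 9 → i=0, swap arr[0],arr[0] (no change) → [4,13,6,8,7,9]
j=1: arr[1]=13 > 9 → no swap
j=2: arr[2]=6 ≤ 9 → i=1, swap arr[1],arr[2] → [4,6,13,8,7,9]
j=3: arr[3]=8 ≤ 9 → i=2, swap arr[2],arr[3] → [4,6,8,13,7,9]
j=4: arr[4]=7 ≤ 9 → i=3, swap arr[3],arr[4] → [4,6,8,7,13,9]
final swap arr[4],arr[5] → [4,6,8,7,9,13]; return 4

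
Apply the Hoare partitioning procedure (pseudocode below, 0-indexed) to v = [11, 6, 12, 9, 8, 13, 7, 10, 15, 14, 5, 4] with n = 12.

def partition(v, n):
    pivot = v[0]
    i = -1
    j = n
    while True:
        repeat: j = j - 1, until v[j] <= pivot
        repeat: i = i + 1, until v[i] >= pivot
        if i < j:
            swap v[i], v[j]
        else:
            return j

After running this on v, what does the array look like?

[4, 6, 5, 9, 8, 10, 7, 13, 15, 14, 12, 11]

pivot = v[0] = 11; i = -1, j = 12
j→11 (v[11]=4≤11), i→0 (v[0]=11≥11); i<j, swap → [4, 6, 12, 9, 8, 13, 7, 10, 15, 14, 5, 11]
j→10 (v[10]=5≤11), i→2 (v[2]=12≥11); i<j, swap → [4, 6, 5, 9, 8, 13, 7, 10, 15, 14, 12, 11]
j→7 (v[7]=10≤11), i→5 (v[5]=13≥11); i<j, swap → [4, 6, 5, 9, 8, 10, 7, 13, 15, 14, 12, 11]
j→6, i→7; i≥j, return j=6. v = [4, 6, 5, 9, 8, 10, 7, 13, 15, 14, 12, 11]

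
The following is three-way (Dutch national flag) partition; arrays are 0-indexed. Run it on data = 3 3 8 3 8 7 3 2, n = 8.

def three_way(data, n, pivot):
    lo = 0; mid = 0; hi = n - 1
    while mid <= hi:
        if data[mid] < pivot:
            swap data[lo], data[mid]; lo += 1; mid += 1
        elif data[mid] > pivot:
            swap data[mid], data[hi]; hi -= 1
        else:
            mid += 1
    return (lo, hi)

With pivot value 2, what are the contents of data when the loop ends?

2 8 3 8 7 3 3 3

pivot = 2; lo=0, mid=0, hi=7
data[mid]=3>2: swap data[0],data[7]; hi=6 → 2 3 8 3 8 7 3 3
data[mid]=2=2: mid=1
data[mid]=3>2: swap data[1],data[6]; hi=5 → 2 3 8 3 8 7 3 3
data[mid]=3>2: swap data[1],data[5]; hi=4 → 2 7 8 3 8 3 3 3
data[mid]=7>2: swap data[1],data[4]; hi=3 → 2 8 8 3 7 3 3 3
data[mid]=8>2: swap data[1],data[3]; hi=2 → 2 3 8 8 7 3 3 3
data[mid]=3>2: swap data[1],data[2]; hi=1 → 2 8 3 8 7 3 3 3
data[mid]=8>2: swap data[1],data[1]; hi=0 → 2 8 3 8 7 3 3 3
end: lo=0, hi=0; data = 2 8 3 8 7 3 3 3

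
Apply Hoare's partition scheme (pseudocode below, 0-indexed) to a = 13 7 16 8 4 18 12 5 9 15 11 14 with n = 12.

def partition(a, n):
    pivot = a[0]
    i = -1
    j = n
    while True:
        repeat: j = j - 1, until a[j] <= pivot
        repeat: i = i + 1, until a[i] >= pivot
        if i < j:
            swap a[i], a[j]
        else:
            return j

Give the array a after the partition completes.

pivot = a[0] = 13; i = -1, j = 12
j→10 (a[10]=11≤13), i→0 (a[0]=13≥13); i<j, swap → 11 7 16 8 4 18 12 5 9 15 13 14
j→8 (a[8]=9≤13), i→2 (a[2]=16≥13); i<j, swap → 11 7 9 8 4 18 12 5 16 15 13 14
j→7 (a[7]=5≤13), i→5 (a[5]=18≥13); i<j, swap → 11 7 9 8 4 5 12 18 16 15 13 14
j→6, i→7; i≥j, return j=6. a = 11 7 9 8 4 5 12 18 16 15 13 14

11 7 9 8 4 5 12 18 16 15 13 14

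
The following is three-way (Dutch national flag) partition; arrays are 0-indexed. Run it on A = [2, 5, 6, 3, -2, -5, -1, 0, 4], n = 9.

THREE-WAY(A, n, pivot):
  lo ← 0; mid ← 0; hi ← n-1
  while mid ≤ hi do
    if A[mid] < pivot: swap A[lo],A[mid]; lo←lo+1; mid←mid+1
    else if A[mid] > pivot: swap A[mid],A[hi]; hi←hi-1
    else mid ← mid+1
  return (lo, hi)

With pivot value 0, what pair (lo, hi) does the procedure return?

(3, 3)

pivot = 0; lo=0, mid=0, hi=8
A[mid]=2>0: swap A[0],A[8]; hi=7 → [4, 5, 6, 3, -2, -5, -1, 0, 2]
A[mid]=4>0: swap A[0],A[7]; hi=6 → [0, 5, 6, 3, -2, -5, -1, 4, 2]
A[mid]=0=0: mid=1
A[mid]=5>0: swap A[1],A[6]; hi=5 → [0, -1, 6, 3, -2, -5, 5, 4, 2]
A[mid]=-1<0: swap A[0],A[1]; lo=1,mid=2 → [-1, 0, 6, 3, -2, -5, 5, 4, 2]
A[mid]=6>0: swap A[2],A[5]; hi=4 → [-1, 0, -5, 3, -2, 6, 5, 4, 2]
A[mid]=-5<0: swap A[1],A[2]; lo=2,mid=3 → [-1, -5, 0, 3, -2, 6, 5, 4, 2]
A[mid]=3>0: swap A[3],A[4]; hi=3 → [-1, -5, 0, -2, 3, 6, 5, 4, 2]
A[mid]=-2<0: swap A[2],A[3]; lo=3,mid=4 → [-1, -5, -2, 0, 3, 6, 5, 4, 2]
end: lo=3, hi=3; A = [-1, -5, -2, 0, 3, 6, 5, 4, 2]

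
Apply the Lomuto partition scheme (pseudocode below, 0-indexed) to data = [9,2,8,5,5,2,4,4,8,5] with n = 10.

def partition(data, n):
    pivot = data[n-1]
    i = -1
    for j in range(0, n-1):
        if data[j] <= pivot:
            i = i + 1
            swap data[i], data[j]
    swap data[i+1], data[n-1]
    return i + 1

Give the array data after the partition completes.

[2,5,5,2,4,4,5,9,8,8]

pivot = data[9] = 5; i = -1
j=0: data[0]=9 > 5 → no swap
j=1: data[1]=2 ≤ 5 → i=0, swap data[0],data[1] → [2,9,8,5,5,2,4,4,8,5]
j=2: data[2]=8 > 5 → no swap
j=3: data[3]=5 ≤ 5 → i=1, swap data[1],data[3] → [2,5,8,9,5,2,4,4,8,5]
j=4: data[4]=5 ≤ 5 → i=2, swap data[2],data[4] → [2,5,5,9,8,2,4,4,8,5]
j=5: data[5]=2 ≤ 5 → i=3, swap data[3],data[5] → [2,5,5,2,8,9,4,4,8,5]
j=6: data[6]=4 ≤ 5 → i=4, swap data[4],data[6] → [2,5,5,2,4,9,8,4,8,5]
j=7: data[7]=4 ≤ 5 → i=5, swap data[5],data[7] → [2,5,5,2,4,4,8,9,8,5]
j=8: data[8]=8 > 5 → no swap
final swap data[6],data[9] → [2,5,5,2,4,4,5,9,8,8]; return 6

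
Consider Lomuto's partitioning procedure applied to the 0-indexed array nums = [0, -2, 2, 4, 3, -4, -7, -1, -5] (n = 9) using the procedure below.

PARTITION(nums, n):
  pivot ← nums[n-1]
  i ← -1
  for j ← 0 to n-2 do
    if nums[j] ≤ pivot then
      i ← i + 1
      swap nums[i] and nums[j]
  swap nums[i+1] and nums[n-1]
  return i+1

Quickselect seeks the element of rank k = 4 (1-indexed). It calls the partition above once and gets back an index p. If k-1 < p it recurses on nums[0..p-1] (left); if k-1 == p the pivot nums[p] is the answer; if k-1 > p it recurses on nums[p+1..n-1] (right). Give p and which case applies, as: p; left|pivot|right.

pivot=-5, i=-1
j=0: 0>-5, skip
j=1: -2>-5, skip
j=2: 2>-5, skip
j=3: 4>-5, skip
j=4: 3>-5, skip
j=5: -4>-5, skip
j=6: -7≤-5, i=0, swap(0,6) ⇒ [-7, -2, 2, 4, 3, -4, 0, -1, -5]
j=7: -1>-5, skip
swap(1,8) ⇒ [-7, -5, 2, 4, 3, -4, 0, -1, -2]; return 1
p = 1; k-1 = 3 > 1 ⇒ right

1; right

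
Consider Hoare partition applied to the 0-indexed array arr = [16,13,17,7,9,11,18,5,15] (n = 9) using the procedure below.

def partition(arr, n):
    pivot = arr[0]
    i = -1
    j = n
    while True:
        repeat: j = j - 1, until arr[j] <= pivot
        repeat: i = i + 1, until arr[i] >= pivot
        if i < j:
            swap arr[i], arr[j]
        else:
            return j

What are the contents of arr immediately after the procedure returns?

[15,13,5,7,9,11,18,17,16]

pivot = arr[0] = 16; i = -1, j = 9
j→8 (arr[8]=15≤16), i→0 (arr[0]=16≥16); i<j, swap → [15,13,17,7,9,11,18,5,16]
j→7 (arr[7]=5≤16), i→2 (arr[2]=17≥16); i<j, swap → [15,13,5,7,9,11,18,17,16]
j→5, i→6; i≥j, return j=5. arr = [15,13,5,7,9,11,18,17,16]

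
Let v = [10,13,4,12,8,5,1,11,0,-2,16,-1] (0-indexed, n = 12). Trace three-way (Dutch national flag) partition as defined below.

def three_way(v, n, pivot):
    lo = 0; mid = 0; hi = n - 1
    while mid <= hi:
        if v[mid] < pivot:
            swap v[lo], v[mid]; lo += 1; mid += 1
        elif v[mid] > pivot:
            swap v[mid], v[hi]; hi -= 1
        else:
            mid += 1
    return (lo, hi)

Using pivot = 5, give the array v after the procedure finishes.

[-1,-2,4,0,1,5,11,8,12,16,13,10]

lo=0 mid=0 hi=11
10>5: swap(0,11), hi=10 ⇒ [-1,13,4,12,8,5,1,11,0,-2,16,10]
-1<5: swap(0,0), lo=1 mid=1 ⇒ [-1,13,4,12,8,5,1,11,0,-2,16,10]
13>5: swap(1,10), hi=9 ⇒ [-1,16,4,12,8,5,1,11,0,-2,13,10]
16>5: swap(1,9), hi=8 ⇒ [-1,-2,4,12,8,5,1,11,0,16,13,10]
-2<5: swap(1,1), lo=2 mid=2 ⇒ [-1,-2,4,12,8,5,1,11,0,16,13,10]
4<5: swap(2,2), lo=3 mid=3 ⇒ [-1,-2,4,12,8,5,1,11,0,16,13,10]
12>5: swap(3,8), hi=7 ⇒ [-1,-2,4,0,8,5,1,11,12,16,13,10]
0<5: swap(3,3), lo=4 mid=4 ⇒ [-1,-2,4,0,8,5,1,11,12,16,13,10]
8>5: swap(4,7), hi=6 ⇒ [-1,-2,4,0,11,5,1,8,12,16,13,10]
11>5: swap(4,6), hi=5 ⇒ [-1,-2,4,0,1,5,11,8,12,16,13,10]
1<5: swap(4,4), lo=5 mid=5 ⇒ [-1,-2,4,0,1,5,11,8,12,16,13,10]
5=5: mid=6
done. lo=5 hi=5; v=[-1,-2,4,0,1,5,11,8,12,16,13,10]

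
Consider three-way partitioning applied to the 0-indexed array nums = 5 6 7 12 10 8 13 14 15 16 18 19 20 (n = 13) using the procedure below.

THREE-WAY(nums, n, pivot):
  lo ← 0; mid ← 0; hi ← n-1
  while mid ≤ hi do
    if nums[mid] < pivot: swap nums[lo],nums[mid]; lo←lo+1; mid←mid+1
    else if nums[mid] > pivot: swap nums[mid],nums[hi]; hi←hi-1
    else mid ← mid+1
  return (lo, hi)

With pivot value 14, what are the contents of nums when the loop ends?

5 6 7 12 10 8 13 14 16 18 19 20 15

lo=0 mid=0 hi=12
5<14: swap(0,0), lo=1 mid=1 ⇒ 5 6 7 12 10 8 13 14 15 16 18 19 20
6<14: swap(1,1), lo=2 mid=2 ⇒ 5 6 7 12 10 8 13 14 15 16 18 19 20
7<14: swap(2,2), lo=3 mid=3 ⇒ 5 6 7 12 10 8 13 14 15 16 18 19 20
12<14: swap(3,3), lo=4 mid=4 ⇒ 5 6 7 12 10 8 13 14 15 16 18 19 20
10<14: swap(4,4), lo=5 mid=5 ⇒ 5 6 7 12 10 8 13 14 15 16 18 19 20
8<14: swap(5,5), lo=6 mid=6 ⇒ 5 6 7 12 10 8 13 14 15 16 18 19 20
13<14: swap(6,6), lo=7 mid=7 ⇒ 5 6 7 12 10 8 13 14 15 16 18 19 20
14=14: mid=8
15>14: swap(8,12), hi=11 ⇒ 5 6 7 12 10 8 13 14 20 16 18 19 15
20>14: swap(8,11), hi=10 ⇒ 5 6 7 12 10 8 13 14 19 16 18 20 15
19>14: swap(8,10), hi=9 ⇒ 5 6 7 12 10 8 13 14 18 16 19 20 15
18>14: swap(8,9), hi=8 ⇒ 5 6 7 12 10 8 13 14 16 18 19 20 15
16>14: swap(8,8), hi=7 ⇒ 5 6 7 12 10 8 13 14 16 18 19 20 15
done. lo=7 hi=7; nums=5 6 7 12 10 8 13 14 16 18 19 20 15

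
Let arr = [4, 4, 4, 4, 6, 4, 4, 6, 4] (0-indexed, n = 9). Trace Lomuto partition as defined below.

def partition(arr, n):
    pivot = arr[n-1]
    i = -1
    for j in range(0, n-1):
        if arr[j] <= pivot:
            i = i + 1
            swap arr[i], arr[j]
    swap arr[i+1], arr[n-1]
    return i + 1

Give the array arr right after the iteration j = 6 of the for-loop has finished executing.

pivot=4, i=-1
j=0: 4≤4, i=0, swap(0,0) ⇒ [4, 4, 4, 4, 6, 4, 4, 6, 4]
j=1: 4≤4, i=1, swap(1,1) ⇒ [4, 4, 4, 4, 6, 4, 4, 6, 4]
j=2: 4≤4, i=2, swap(2,2) ⇒ [4, 4, 4, 4, 6, 4, 4, 6, 4]
j=3: 4≤4, i=3, swap(3,3) ⇒ [4, 4, 4, 4, 6, 4, 4, 6, 4]
j=4: 6>4, skip
j=5: 4≤4, i=4, swap(4,5) ⇒ [4, 4, 4, 4, 4, 6, 4, 6, 4]
j=6: 4≤4, i=5, swap(5,6) ⇒ [4, 4, 4, 4, 4, 4, 6, 6, 4]
(after j=6) arr = [4, 4, 4, 4, 4, 4, 6, 6, 4]

[4, 4, 4, 4, 4, 4, 6, 6, 4]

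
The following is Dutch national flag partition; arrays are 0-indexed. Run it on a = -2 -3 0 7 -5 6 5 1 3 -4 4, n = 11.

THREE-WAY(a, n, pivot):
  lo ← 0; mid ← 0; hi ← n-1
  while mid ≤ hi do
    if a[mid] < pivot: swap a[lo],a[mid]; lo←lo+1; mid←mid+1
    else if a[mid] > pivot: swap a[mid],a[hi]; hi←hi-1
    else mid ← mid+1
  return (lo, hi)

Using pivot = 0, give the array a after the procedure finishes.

pivot = 0; lo=0, mid=0, hi=10
a[mid]=-2<0: swap a[0],a[0]; lo=1,mid=1 → -2 -3 0 7 -5 6 5 1 3 -4 4
a[mid]=-3<0: swap a[1],a[1]; lo=2,mid=2 → -2 -3 0 7 -5 6 5 1 3 -4 4
a[mid]=0=0: mid=3
a[mid]=7>0: swap a[3],a[10]; hi=9 → -2 -3 0 4 -5 6 5 1 3 -4 7
a[mid]=4>0: swap a[3],a[9]; hi=8 → -2 -3 0 -4 -5 6 5 1 3 4 7
a[mid]=-4<0: swap a[2],a[3]; lo=3,mid=4 → -2 -3 -4 0 -5 6 5 1 3 4 7
a[mid]=-5<0: swap a[3],a[4]; lo=4,mid=5 → -2 -3 -4 -5 0 6 5 1 3 4 7
a[mid]=6>0: swap a[5],a[8]; hi=7 → -2 -3 -4 -5 0 3 5 1 6 4 7
a[mid]=3>0: swap a[5],a[7]; hi=6 → -2 -3 -4 -5 0 1 5 3 6 4 7
a[mid]=1>0: swap a[5],a[6]; hi=5 → -2 -3 -4 -5 0 5 1 3 6 4 7
a[mid]=5>0: swap a[5],a[5]; hi=4 → -2 -3 -4 -5 0 5 1 3 6 4 7
end: lo=4, hi=4; a = -2 -3 -4 -5 0 5 1 3 6 4 7

-2 -3 -4 -5 0 5 1 3 6 4 7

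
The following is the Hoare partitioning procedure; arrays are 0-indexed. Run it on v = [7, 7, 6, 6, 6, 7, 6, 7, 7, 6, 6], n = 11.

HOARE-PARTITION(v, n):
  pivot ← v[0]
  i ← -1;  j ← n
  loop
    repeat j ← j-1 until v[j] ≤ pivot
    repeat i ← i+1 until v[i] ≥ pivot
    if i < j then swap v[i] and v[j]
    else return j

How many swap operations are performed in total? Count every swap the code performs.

3

pivot = v[0] = 7; i = -1, j = 11
j→10 (v[10]=6≤7), i→0 (v[0]=7≥7); i<j, swap → [6, 7, 6, 6, 6, 7, 6, 7, 7, 6, 7]
j→9 (v[9]=6≤7), i→1 (v[1]=7≥7); i<j, swap → [6, 6, 6, 6, 6, 7, 6, 7, 7, 7, 7]
j→8 (v[8]=7≤7), i→5 (v[5]=7≥7); i<j, swap → [6, 6, 6, 6, 6, 7, 6, 7, 7, 7, 7]
j→7, i→7; i≥j, return j=7. v = [6, 6, 6, 6, 6, 7, 6, 7, 7, 7, 7]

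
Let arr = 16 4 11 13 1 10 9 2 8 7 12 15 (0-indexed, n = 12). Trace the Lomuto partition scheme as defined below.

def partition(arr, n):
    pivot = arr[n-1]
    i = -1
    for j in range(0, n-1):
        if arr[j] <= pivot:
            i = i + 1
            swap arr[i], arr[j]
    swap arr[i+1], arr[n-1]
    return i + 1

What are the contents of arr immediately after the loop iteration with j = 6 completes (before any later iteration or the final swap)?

pivot = arr[11] = 15; i = -1
j=0: arr[0]=16 > 15 → no swap
j=1: arr[1]=4 ≤ 15 → i=0, swap arr[0],arr[1] → 4 16 11 13 1 10 9 2 8 7 12 15
j=2: arr[2]=11 ≤ 15 → i=1, swap arr[1],arr[2] → 4 11 16 13 1 10 9 2 8 7 12 15
j=3: arr[3]=13 ≤ 15 → i=2, swap arr[2],arr[3] → 4 11 13 16 1 10 9 2 8 7 12 15
j=4: arr[4]=1 ≤ 15 → i=3, swap arr[3],arr[4] → 4 11 13 1 16 10 9 2 8 7 12 15
j=5: arr[5]=10 ≤ 15 → i=4, swap arr[4],arr[5] → 4 11 13 1 10 16 9 2 8 7 12 15
j=6: arr[6]=9 ≤ 15 → i=5, swap arr[5],arr[6] → 4 11 13 1 10 9 16 2 8 7 12 15
(after j=6) arr = 4 11 13 1 10 9 16 2 8 7 12 15

4 11 13 1 10 9 16 2 8 7 12 15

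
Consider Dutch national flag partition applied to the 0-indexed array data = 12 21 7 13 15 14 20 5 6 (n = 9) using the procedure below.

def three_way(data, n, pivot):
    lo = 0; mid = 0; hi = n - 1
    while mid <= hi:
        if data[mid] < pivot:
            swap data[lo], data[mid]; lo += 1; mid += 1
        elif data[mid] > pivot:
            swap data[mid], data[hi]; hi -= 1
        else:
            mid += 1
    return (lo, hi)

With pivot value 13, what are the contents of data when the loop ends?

12 6 7 5 13 20 14 15 21

lo=0 mid=0 hi=8
12<13: swap(0,0), lo=1 mid=1 ⇒ 12 21 7 13 15 14 20 5 6
21>13: swap(1,8), hi=7 ⇒ 12 6 7 13 15 14 20 5 21
6<13: swap(1,1), lo=2 mid=2 ⇒ 12 6 7 13 15 14 20 5 21
7<13: swap(2,2), lo=3 mid=3 ⇒ 12 6 7 13 15 14 20 5 21
13=13: mid=4
15>13: swap(4,7), hi=6 ⇒ 12 6 7 13 5 14 20 15 21
5<13: swap(3,4), lo=4 mid=5 ⇒ 12 6 7 5 13 14 20 15 21
14>13: swap(5,6), hi=5 ⇒ 12 6 7 5 13 20 14 15 21
20>13: swap(5,5), hi=4 ⇒ 12 6 7 5 13 20 14 15 21
done. lo=4 hi=4; data=12 6 7 5 13 20 14 15 21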